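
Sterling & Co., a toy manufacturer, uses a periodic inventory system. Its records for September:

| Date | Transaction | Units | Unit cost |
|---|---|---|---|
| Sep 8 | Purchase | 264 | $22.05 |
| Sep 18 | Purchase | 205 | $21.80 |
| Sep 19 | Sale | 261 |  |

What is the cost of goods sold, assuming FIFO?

COGS = $5,755.05

Sep 19, 261 sold [FIFO — oldest first]: 261 @ $22.05 = $5,755.05
Ending inventory: 3 @ $22.05 + 205 @ $21.80 = $4,535.15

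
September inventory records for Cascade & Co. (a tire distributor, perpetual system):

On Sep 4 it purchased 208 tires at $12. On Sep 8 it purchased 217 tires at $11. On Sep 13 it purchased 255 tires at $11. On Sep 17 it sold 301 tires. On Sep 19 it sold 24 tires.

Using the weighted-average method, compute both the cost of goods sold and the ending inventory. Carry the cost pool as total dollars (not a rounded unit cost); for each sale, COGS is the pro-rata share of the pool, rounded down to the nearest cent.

After Sep 4: 208 on hand, pool $2,496.00 (≈ $12.0000 each)
After Sep 8: 425 on hand, pool $4,883.00 (≈ $11.4894 each)
After Sep 13: 680 on hand, pool $7,688.00 (≈ $11.3059 each)
Sep 17, sell 301: 301/680 × $7,688.00 → $3,403.07
Sep 19, sell 24: 24/379 × $4,284.93 → $271.34
Total COGS = $3,403.07 + $271.34 = $3,674.41
Ending inventory (cost pool remaining) = $4,013.59
Check: goods available $7,688.00 = COGS $3,674.41 + ending $4,013.59

COGS = $3,674.41; ending inventory = $4,013.59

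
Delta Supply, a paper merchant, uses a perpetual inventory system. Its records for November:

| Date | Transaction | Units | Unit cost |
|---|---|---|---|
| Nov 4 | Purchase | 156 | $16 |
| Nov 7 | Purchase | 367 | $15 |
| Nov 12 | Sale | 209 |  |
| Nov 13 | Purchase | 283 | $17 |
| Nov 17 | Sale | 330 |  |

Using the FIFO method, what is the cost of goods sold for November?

COGS = $8,273

Nov 12, 209 sold [FIFO — oldest first]: 156 @ $16 + 53 @ $15 = $3,291
Nov 17, 330 sold [FIFO — oldest first]: 314 @ $15 + 16 @ $17 = $4,982
Total COGS = $3,291 + $4,982 = $8,273
Ending inventory: 267 @ $17 = $4,539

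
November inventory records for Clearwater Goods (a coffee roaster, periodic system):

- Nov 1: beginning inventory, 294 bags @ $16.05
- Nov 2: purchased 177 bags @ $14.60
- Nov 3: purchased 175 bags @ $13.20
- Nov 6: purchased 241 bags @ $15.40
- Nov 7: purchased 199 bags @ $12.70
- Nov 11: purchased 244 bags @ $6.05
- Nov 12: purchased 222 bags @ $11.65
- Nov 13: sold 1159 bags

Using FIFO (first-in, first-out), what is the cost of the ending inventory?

Nov 13, 1159 sold [FIFO — oldest first]: 294 @ $16.05 + 177 @ $14.60 + 175 @ $13.20 + 241 @ $15.40 + 199 @ $12.70 + 73 @ $6.05 = $16,293.25
Ending inventory: 171 @ $6.05 + 222 @ $11.65 = $3,620.85

Ending inventory = $3,620.85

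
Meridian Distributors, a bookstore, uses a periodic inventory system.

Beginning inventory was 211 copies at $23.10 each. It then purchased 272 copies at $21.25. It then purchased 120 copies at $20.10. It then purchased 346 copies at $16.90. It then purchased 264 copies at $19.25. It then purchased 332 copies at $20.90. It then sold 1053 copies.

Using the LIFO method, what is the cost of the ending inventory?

Sale 1 (1053) [LIFO — newest first]: 332 @ $20.90 + 264 @ $19.25 + 346 @ $16.90 + 111 @ $20.10 = $20,099.30
Ending inventory: 211 @ $23.10 + 272 @ $21.25 + 9 @ $20.10 = $10,835.00

Ending inventory = $10,835.00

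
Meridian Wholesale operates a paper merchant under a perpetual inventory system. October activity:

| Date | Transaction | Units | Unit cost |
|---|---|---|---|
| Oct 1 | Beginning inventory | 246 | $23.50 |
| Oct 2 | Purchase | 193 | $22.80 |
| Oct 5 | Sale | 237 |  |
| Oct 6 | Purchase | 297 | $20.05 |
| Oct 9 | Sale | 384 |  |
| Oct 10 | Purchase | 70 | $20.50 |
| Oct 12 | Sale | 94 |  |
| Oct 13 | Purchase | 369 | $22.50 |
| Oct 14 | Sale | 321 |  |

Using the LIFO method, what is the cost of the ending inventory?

Oct 5, 237 sold [LIFO — newest first]: 193 @ $22.80 + 44 @ $23.50 = $5,434.40
Oct 9, 384 sold [LIFO — newest first]: 297 @ $20.05 + 87 @ $23.50 = $7,999.35
Oct 12, 94 sold [LIFO — newest first]: 70 @ $20.50 + 24 @ $23.50 = $1,999.00
Oct 14, 321 sold [LIFO — newest first]: 321 @ $22.50 = $7,222.50
Total COGS = $5,434.40 + $7,999.35 + $1,999.00 + $7,222.50 = $22,655.25
Ending inventory: 91 @ $23.50 + 48 @ $22.50 = $3,218.50

Ending inventory = $3,218.50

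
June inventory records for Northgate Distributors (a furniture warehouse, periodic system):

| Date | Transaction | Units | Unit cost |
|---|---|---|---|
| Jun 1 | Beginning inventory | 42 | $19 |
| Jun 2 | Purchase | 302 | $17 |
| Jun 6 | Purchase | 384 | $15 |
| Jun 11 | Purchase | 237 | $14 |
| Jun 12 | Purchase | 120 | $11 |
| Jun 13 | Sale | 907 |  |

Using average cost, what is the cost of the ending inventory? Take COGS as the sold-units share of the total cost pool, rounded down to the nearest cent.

Ending inventory = $2,679.03

Jun 13, sell 907: 907/1085 × $16,330.00 → $13,650.97
Ending inventory (cost pool remaining) = $2,679.03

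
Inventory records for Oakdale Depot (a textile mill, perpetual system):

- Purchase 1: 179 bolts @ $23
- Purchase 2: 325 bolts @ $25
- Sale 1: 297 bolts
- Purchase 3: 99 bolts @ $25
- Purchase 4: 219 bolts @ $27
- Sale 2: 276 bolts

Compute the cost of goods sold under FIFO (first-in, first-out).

COGS = $13,967

Sale 1 (297) [FIFO — oldest first]: 179 @ $23 + 118 @ $25 = $7,067
Sale 2 (276) [FIFO — oldest first]: 207 @ $25 + 69 @ $25 = $6,900
Total COGS = $7,067 + $6,900 = $13,967
Ending inventory: 30 @ $25 + 219 @ $27 = $6,663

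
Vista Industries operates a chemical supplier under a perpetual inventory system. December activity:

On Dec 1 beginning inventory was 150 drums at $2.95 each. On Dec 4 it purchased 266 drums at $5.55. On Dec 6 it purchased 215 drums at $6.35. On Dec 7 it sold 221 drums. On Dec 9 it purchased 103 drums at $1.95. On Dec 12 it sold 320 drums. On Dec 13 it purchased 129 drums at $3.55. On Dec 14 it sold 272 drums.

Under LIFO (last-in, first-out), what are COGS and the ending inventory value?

Dec 7, 221 sold [LIFO — newest first]: 215 @ $6.35 + 6 @ $5.55 = $1,398.55
Dec 12, 320 sold [LIFO — newest first]: 103 @ $1.95 + 217 @ $5.55 = $1,405.20
Dec 14, 272 sold [LIFO — newest first]: 129 @ $3.55 + 43 @ $5.55 + 100 @ $2.95 = $991.60
Total COGS = $1,398.55 + $1,405.20 + $991.60 = $3,795.35
Ending inventory: 50 @ $2.95 = $147.50

COGS = $3,795.35; ending inventory = $147.50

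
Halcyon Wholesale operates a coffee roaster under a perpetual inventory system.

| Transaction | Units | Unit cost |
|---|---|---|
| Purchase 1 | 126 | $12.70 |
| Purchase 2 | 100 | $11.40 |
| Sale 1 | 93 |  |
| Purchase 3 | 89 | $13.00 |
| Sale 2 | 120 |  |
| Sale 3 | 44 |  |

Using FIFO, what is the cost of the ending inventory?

Sale 1 (93) [FIFO — oldest first]: 93 @ $12.70 = $1,181.10
Sale 2 (120) [FIFO — oldest first]: 33 @ $12.70 + 87 @ $11.40 = $1,410.90
Sale 3 (44) [FIFO — oldest first]: 13 @ $11.40 + 31 @ $13.00 = $551.20
Total COGS = $1,181.10 + $1,410.90 + $551.20 = $3,143.20
Ending inventory: 58 @ $13.00 = $754.00

Ending inventory = $754.00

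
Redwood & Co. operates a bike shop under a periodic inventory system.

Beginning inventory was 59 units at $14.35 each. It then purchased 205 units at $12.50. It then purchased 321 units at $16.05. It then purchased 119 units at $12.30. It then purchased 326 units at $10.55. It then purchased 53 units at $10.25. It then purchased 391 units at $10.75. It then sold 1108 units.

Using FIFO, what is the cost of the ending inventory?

Sale 1 (1108) [FIFO — oldest first]: 59 @ $14.35 + 205 @ $12.50 + 321 @ $16.05 + 119 @ $12.30 + 326 @ $10.55 + 53 @ $10.25 + 25 @ $10.75 = $14,276.20
Ending inventory: 366 @ $10.75 = $3,934.50
Check: goods available $18,210.70 = COGS $14,276.20 + ending $3,934.50

Ending inventory = $3,934.50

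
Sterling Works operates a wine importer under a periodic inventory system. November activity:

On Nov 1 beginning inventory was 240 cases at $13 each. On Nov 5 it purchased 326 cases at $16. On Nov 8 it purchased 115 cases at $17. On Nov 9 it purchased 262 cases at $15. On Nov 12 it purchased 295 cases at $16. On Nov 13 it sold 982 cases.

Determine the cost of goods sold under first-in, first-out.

COGS = $14,845

Nov 13, 982 sold [FIFO — oldest first]: 240 @ $13 + 326 @ $16 + 115 @ $17 + 262 @ $15 + 39 @ $16 = $14,845
Ending inventory: 256 @ $16 = $4,096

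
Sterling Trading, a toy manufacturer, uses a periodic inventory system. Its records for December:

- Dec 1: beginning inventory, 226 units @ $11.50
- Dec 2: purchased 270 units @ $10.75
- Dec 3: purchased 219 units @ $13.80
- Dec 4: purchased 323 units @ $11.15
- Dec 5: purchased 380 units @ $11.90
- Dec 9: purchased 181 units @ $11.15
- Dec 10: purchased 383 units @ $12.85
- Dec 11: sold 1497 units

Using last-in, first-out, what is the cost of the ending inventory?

Dec 11, 1497 sold [LIFO — newest first]: 383 @ $12.85 + 181 @ $11.15 + 380 @ $11.90 + 323 @ $11.15 + 219 @ $13.80 + 11 @ $10.75 = $18,203.60
Ending inventory: 226 @ $11.50 + 259 @ $10.75 = $5,383.25

Ending inventory = $5,383.25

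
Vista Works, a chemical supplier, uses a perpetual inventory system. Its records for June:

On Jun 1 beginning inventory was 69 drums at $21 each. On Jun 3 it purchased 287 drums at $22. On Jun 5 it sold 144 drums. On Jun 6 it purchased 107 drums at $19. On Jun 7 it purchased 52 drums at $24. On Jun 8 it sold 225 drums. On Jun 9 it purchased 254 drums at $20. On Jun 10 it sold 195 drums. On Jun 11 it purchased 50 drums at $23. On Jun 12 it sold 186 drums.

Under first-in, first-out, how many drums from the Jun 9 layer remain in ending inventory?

19

Jun 5, 144 sold [FIFO — oldest first]: 69 @ $21 + 75 @ $22 = $3,099
Jun 8, 225 sold [FIFO — oldest first]: 212 @ $22 + 13 @ $19 = $4,911
Jun 10, 195 sold [FIFO — oldest first]: 94 @ $19 + 52 @ $24 + 49 @ $20 = $4,014
Jun 12, 186 sold [FIFO — oldest first]: 186 @ $20 = $3,720
Total COGS = $3,099 + $4,911 + $4,014 + $3,720 = $15,744
Ending inventory: 19 @ $20 + 50 @ $23 = $1,530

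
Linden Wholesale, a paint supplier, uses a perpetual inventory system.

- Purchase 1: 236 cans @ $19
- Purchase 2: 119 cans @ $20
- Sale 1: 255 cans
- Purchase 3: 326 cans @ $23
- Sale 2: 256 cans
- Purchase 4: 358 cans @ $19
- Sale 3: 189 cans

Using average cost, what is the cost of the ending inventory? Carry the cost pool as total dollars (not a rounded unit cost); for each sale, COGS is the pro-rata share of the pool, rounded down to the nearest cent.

Ending inventory = $6,783.70

After Purchase 1: 236 on hand, pool $4,484.00 (≈ $19.0000 each)
After Purchase 2: 355 on hand, pool $6,864.00 (≈ $19.3352 each)
Sale 1, sell 255: 255/355 × $6,864.00 → $4,930.47
After Purchase 3: 426 on hand, pool $9,431.53 (≈ $22.1397 each)
Sale 2, sell 256: 256/426 × $9,431.53 → $5,667.77
After Purchase 4: 528 on hand, pool $10,565.76 (≈ $20.0109 each)
Sale 3, sell 189: 189/528 × $10,565.76 → $3,782.06
Total COGS = $4,930.47 + $5,667.77 + $3,782.06 = $14,380.30
Ending inventory (cost pool remaining) = $6,783.70
Check: goods available $21,164.00 = COGS $14,380.30 + ending $6,783.70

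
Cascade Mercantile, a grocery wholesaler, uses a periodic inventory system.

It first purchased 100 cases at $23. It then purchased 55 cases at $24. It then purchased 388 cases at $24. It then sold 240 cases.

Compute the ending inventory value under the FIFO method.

Ending inventory = $7,272

Sale 1 (240) [FIFO — oldest first]: 100 @ $23 + 55 @ $24 + 85 @ $24 = $5,660
Ending inventory: 303 @ $24 = $7,272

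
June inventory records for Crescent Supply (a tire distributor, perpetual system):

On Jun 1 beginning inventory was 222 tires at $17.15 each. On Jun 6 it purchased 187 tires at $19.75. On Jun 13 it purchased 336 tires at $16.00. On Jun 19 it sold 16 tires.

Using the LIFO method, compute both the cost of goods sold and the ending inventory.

Jun 19, 16 sold [LIFO — newest first]: 16 @ $16.00 = $256.00
Ending inventory: 222 @ $17.15 + 187 @ $19.75 + 320 @ $16.00 = $12,620.55
Check: goods available $12,876.55 = COGS $256.00 + ending $12,620.55

COGS = $256.00; ending inventory = $12,620.55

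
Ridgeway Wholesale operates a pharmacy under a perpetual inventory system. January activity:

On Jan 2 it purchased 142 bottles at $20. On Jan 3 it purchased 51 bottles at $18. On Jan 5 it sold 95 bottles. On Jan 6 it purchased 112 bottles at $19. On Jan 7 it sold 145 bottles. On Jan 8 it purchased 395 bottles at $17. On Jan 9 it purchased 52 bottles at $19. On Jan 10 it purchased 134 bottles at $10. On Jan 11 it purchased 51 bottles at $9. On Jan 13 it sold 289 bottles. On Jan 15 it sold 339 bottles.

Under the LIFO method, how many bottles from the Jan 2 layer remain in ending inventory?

65

Jan 5, 95 sold [LIFO — newest first]: 51 @ $18 + 44 @ $20 = $1,798
Jan 7, 145 sold [LIFO — newest first]: 112 @ $19 + 33 @ $20 = $2,788
Jan 13, 289 sold [LIFO — newest first]: 51 @ $9 + 134 @ $10 + 52 @ $19 + 52 @ $17 = $3,671
Jan 15, 339 sold [LIFO — newest first]: 339 @ $17 = $5,763
Total COGS = $1,798 + $2,788 + $3,671 + $5,763 = $14,020
Ending inventory: 65 @ $20 + 4 @ $17 = $1,368
Check: goods available $15,388 = COGS $14,020 + ending $1,368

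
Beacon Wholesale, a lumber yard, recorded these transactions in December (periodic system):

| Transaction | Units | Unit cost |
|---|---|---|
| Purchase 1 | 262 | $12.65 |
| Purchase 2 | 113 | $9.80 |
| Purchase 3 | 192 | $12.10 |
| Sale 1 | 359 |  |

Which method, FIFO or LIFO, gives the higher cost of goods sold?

FIFO

FIFO COGS: 262 @ $12.65 + 97 @ $9.80 = $4,264.90
LIFO COGS: 192 @ $12.10 + 113 @ $9.80 + 54 @ $12.65 = $4,113.70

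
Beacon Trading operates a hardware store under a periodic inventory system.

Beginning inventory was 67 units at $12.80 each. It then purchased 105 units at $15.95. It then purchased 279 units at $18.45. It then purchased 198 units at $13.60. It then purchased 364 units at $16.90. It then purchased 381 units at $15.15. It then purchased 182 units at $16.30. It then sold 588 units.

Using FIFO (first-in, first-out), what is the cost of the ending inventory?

Sale 1 (588) [FIFO — oldest first]: 67 @ $12.80 + 105 @ $15.95 + 279 @ $18.45 + 137 @ $13.60 = $9,543.10
Ending inventory: 61 @ $13.60 + 364 @ $16.90 + 381 @ $15.15 + 182 @ $16.30 = $15,719.95

Ending inventory = $15,719.95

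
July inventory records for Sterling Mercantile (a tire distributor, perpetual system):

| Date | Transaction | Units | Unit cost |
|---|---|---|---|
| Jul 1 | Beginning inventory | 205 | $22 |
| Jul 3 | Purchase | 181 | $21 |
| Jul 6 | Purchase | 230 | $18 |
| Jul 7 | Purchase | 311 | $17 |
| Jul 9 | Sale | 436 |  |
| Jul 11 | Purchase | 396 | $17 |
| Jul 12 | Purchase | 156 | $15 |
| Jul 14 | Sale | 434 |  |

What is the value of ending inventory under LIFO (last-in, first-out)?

Ending inventory = $12,207

Jul 9, 436 sold [LIFO — newest first]: 311 @ $17 + 125 @ $18 = $7,537
Jul 14, 434 sold [LIFO — newest first]: 156 @ $15 + 278 @ $17 = $7,066
Total COGS = $7,537 + $7,066 = $14,603
Ending inventory: 205 @ $22 + 181 @ $21 + 105 @ $18 + 118 @ $17 = $12,207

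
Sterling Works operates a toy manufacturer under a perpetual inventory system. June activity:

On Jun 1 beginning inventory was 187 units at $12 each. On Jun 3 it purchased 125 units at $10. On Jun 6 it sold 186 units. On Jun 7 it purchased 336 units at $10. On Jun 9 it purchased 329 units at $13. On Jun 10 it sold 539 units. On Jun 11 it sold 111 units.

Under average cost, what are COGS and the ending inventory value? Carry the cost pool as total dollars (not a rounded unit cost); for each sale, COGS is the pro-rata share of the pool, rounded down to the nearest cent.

After Jun 1: 187 on hand, pool $2,244.00 (≈ $12.0000 each)
After Jun 3: 312 on hand, pool $3,494.00 (≈ $11.1987 each)
Jun 6, sell 186: 186/312 × $3,494.00 → $2,082.96
After Jun 7: 462 on hand, pool $4,771.04 (≈ $10.3269 each)
After Jun 9: 791 on hand, pool $9,048.04 (≈ $11.4387 each)
Jun 10, sell 539: 539/791 × $9,048.04 → $6,165.47
Jun 11, sell 111: 111/252 × $2,882.57 → $1,269.70
Total COGS = $2,082.96 + $6,165.47 + $1,269.70 = $9,518.13
Ending inventory (cost pool remaining) = $1,612.87
Check: goods available $11,131.00 = COGS $9,518.13 + ending $1,612.87

COGS = $9,518.13; ending inventory = $1,612.87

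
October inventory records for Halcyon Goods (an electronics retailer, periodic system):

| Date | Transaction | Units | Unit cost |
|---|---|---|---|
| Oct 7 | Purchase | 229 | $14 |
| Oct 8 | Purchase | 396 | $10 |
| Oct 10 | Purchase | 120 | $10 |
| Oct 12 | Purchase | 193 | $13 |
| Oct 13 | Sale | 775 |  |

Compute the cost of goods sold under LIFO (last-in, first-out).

COGS = $8,593

Oct 13, 775 sold [LIFO — newest first]: 193 @ $13 + 120 @ $10 + 396 @ $10 + 66 @ $14 = $8,593
Ending inventory: 163 @ $14 = $2,282
Check: goods available $10,875 = COGS $8,593 + ending $2,282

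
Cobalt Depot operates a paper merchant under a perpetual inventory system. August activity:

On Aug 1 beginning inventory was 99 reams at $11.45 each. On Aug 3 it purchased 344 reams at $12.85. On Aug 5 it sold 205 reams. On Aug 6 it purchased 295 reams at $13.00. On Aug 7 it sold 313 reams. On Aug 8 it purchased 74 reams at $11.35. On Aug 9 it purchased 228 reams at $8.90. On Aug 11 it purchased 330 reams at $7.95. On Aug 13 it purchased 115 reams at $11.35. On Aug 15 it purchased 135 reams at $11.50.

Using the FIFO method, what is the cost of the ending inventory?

Ending inventory = $11,210.35

Aug 5, 205 sold [FIFO — oldest first]: 99 @ $11.45 + 106 @ $12.85 = $2,495.65
Aug 7, 313 sold [FIFO — oldest first]: 238 @ $12.85 + 75 @ $13.00 = $4,033.30
Total COGS = $2,495.65 + $4,033.30 = $6,528.95
Ending inventory: 220 @ $13.00 + 74 @ $11.35 + 228 @ $8.90 + 330 @ $7.95 + 115 @ $11.35 + 135 @ $11.50 = $11,210.35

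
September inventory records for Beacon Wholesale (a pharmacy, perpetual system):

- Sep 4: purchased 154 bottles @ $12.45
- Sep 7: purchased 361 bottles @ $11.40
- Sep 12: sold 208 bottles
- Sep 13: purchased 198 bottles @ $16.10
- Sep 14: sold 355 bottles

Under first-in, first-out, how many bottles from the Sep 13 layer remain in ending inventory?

Sep 12, 208 sold [FIFO — oldest first]: 154 @ $12.45 + 54 @ $11.40 = $2,532.90
Sep 14, 355 sold [FIFO — oldest first]: 307 @ $11.40 + 48 @ $16.10 = $4,272.60
Total COGS = $2,532.90 + $4,272.60 = $6,805.50
Ending inventory: 150 @ $16.10 = $2,415.00

150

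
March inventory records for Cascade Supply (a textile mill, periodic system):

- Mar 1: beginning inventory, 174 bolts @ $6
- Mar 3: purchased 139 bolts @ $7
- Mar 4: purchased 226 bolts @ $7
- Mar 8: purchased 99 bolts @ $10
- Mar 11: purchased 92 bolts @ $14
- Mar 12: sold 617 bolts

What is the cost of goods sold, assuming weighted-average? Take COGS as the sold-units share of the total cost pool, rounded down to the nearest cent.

Mar 12, sell 617: 617/730 × $5,877.00 → $4,967.27
Ending inventory (cost pool remaining) = $909.73

COGS = $4,967.27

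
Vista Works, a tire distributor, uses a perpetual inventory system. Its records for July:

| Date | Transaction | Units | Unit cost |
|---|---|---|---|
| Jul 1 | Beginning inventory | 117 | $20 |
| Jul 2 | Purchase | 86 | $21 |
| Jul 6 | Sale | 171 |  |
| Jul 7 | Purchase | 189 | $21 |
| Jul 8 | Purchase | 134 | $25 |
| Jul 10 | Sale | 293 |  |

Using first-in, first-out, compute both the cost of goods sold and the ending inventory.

Jul 6, 171 sold [FIFO — oldest first]: 117 @ $20 + 54 @ $21 = $3,474
Jul 10, 293 sold [FIFO — oldest first]: 32 @ $21 + 189 @ $21 + 72 @ $25 = $6,441
Total COGS = $3,474 + $6,441 = $9,915
Ending inventory: 62 @ $25 = $1,550
Check: goods available $11,465 = COGS $9,915 + ending $1,550

COGS = $9,915; ending inventory = $1,550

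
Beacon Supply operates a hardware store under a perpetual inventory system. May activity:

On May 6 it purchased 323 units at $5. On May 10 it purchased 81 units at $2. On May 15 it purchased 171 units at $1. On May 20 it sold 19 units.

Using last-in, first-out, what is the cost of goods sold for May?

May 20, 19 sold [LIFO — newest first]: 19 @ $1 = $19
Ending inventory: 323 @ $5 + 81 @ $2 + 152 @ $1 = $1,929

COGS = $19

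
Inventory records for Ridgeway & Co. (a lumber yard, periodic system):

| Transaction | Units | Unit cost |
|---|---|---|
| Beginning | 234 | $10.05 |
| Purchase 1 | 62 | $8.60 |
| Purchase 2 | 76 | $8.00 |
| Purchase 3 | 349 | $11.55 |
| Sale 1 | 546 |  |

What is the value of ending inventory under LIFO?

Sale 1 (546) [LIFO — newest first]: 349 @ $11.55 + 76 @ $8.00 + 62 @ $8.60 + 59 @ $10.05 = $5,765.10
Ending inventory: 175 @ $10.05 = $1,758.75

Ending inventory = $1,758.75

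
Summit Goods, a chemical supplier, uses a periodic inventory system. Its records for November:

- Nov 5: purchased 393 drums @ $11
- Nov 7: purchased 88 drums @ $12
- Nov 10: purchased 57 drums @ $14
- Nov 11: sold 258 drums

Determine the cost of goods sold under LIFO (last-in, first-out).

Nov 11, 258 sold [LIFO — newest first]: 57 @ $14 + 88 @ $12 + 113 @ $11 = $3,097
Ending inventory: 280 @ $11 = $3,080

COGS = $3,097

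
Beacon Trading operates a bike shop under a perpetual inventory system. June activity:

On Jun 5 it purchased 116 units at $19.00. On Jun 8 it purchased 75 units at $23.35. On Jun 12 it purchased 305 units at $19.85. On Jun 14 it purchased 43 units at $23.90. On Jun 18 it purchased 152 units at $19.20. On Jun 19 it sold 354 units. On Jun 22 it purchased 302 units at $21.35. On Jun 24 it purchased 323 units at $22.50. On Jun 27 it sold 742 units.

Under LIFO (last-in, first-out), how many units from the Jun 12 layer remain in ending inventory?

29

Jun 19, 354 sold [LIFO — newest first]: 152 @ $19.20 + 43 @ $23.90 + 159 @ $19.85 = $7,102.25
Jun 27, 742 sold [LIFO — newest first]: 323 @ $22.50 + 302 @ $21.35 + 117 @ $19.85 = $16,037.65
Total COGS = $7,102.25 + $16,037.65 = $23,139.90
Ending inventory: 116 @ $19.00 + 75 @ $23.35 + 29 @ $19.85 = $4,530.90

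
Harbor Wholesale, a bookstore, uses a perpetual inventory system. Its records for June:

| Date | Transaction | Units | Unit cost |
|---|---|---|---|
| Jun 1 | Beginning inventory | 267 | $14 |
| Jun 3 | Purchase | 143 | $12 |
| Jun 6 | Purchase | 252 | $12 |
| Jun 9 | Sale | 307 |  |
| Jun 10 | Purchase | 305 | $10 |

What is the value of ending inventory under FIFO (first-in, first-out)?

Ending inventory = $7,310

Jun 9, 307 sold [FIFO — oldest first]: 267 @ $14 + 40 @ $12 = $4,218
Ending inventory: 103 @ $12 + 252 @ $12 + 305 @ $10 = $7,310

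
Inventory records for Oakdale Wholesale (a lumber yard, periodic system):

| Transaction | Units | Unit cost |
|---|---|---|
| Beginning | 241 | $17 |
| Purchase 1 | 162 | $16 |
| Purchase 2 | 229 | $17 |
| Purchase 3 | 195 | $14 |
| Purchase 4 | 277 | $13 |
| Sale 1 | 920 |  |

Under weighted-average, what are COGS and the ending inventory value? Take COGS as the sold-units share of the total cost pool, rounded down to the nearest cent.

Sale 1, sell 920: 920/1104 × $16,913.00 → $14,094.16
Ending inventory (cost pool remaining) = $2,818.84

COGS = $14,094.16; ending inventory = $2,818.84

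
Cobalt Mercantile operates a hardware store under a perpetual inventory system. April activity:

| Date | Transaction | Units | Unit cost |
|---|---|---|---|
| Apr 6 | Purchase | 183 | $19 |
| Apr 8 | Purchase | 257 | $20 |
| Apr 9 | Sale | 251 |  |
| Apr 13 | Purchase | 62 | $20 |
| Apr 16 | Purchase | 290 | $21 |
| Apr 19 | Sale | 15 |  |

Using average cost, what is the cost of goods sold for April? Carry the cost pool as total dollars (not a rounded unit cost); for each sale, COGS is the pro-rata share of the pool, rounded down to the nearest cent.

After Apr 6: 183 on hand, pool $3,477.00 (≈ $19.0000 each)
After Apr 8: 440 on hand, pool $8,617.00 (≈ $19.5841 each)
Apr 9, sell 251: 251/440 × $8,617.00 → $4,915.60
After Apr 13: 251 on hand, pool $4,941.40 (≈ $19.6869 each)
After Apr 16: 541 on hand, pool $11,031.40 (≈ $20.3908 each)
Apr 19, sell 15: 15/541 × $11,031.40 → $305.86
Total COGS = $4,915.60 + $305.86 = $5,221.46
Ending inventory (cost pool remaining) = $10,725.54

COGS = $5,221.46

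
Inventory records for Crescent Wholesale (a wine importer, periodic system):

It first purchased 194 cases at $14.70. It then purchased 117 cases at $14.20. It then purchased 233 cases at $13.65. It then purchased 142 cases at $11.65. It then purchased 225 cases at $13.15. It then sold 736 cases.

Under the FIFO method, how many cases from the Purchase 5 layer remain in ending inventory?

175

Sale 1 (736) [FIFO — oldest first]: 194 @ $14.70 + 117 @ $14.20 + 233 @ $13.65 + 142 @ $11.65 + 50 @ $13.15 = $10,005.45
Ending inventory: 175 @ $13.15 = $2,301.25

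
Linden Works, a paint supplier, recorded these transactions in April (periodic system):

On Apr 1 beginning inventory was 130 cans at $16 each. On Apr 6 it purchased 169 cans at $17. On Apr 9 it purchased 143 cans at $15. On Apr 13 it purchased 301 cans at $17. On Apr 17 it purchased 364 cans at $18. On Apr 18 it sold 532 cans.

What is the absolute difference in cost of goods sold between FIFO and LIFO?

$780

FIFO COGS: 130 @ $16 + 169 @ $17 + 143 @ $15 + 90 @ $17 = $8,628
LIFO COGS: 364 @ $18 + 168 @ $17 = $9,408
Difference = |$8,628 − $9,408| = $780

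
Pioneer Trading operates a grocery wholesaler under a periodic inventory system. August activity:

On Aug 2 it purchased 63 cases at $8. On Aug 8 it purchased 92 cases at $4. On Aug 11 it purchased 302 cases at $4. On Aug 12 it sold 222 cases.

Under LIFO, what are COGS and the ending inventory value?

COGS = $888; ending inventory = $1,192

Aug 12, 222 sold [LIFO — newest first]: 222 @ $4 = $888
Ending inventory: 63 @ $8 + 92 @ $4 + 80 @ $4 = $1,192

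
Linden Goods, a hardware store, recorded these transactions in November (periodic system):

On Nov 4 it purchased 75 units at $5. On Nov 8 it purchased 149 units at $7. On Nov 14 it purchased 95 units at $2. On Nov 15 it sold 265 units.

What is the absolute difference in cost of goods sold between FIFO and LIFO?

FIFO COGS: 75 @ $5 + 149 @ $7 + 41 @ $2 = $1,500
LIFO COGS: 95 @ $2 + 149 @ $7 + 21 @ $5 = $1,338
Difference = |$1,500 − $1,338| = $162

$162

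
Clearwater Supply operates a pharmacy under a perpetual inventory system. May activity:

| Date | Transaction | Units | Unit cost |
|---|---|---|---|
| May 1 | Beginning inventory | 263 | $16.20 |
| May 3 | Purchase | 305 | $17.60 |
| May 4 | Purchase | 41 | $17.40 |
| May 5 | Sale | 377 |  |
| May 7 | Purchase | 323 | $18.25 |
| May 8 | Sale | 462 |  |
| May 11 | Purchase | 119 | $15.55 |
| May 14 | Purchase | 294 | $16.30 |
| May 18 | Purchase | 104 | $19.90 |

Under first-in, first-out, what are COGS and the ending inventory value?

May 5, 377 sold [FIFO — oldest first]: 263 @ $16.20 + 114 @ $17.60 = $6,267.00
May 8, 462 sold [FIFO — oldest first]: 191 @ $17.60 + 41 @ $17.40 + 230 @ $18.25 = $8,272.50
Total COGS = $6,267.00 + $8,272.50 = $14,539.50
Ending inventory: 93 @ $18.25 + 119 @ $15.55 + 294 @ $16.30 + 104 @ $19.90 = $10,409.50

COGS = $14,539.50; ending inventory = $10,409.50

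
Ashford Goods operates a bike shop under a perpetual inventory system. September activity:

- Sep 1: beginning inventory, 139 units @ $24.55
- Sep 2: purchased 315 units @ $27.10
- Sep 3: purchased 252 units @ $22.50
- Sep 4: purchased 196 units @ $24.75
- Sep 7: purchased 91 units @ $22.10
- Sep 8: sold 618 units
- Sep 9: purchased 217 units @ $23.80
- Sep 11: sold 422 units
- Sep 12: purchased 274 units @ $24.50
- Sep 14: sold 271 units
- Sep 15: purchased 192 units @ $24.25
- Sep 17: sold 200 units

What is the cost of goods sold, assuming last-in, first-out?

Sep 8, 618 sold [LIFO — newest first]: 91 @ $22.10 + 196 @ $24.75 + 252 @ $22.50 + 79 @ $27.10 = $14,673.00
Sep 11, 422 sold [LIFO — newest first]: 217 @ $23.80 + 205 @ $27.10 = $10,720.10
Sep 14, 271 sold [LIFO — newest first]: 271 @ $24.50 = $6,639.50
Sep 17, 200 sold [LIFO — newest first]: 192 @ $24.25 + 3 @ $24.50 + 5 @ $27.10 = $4,865.00
Total COGS = $14,673.00 + $10,720.10 + $6,639.50 + $4,865.00 = $36,897.60
Ending inventory: 139 @ $24.55 + 26 @ $27.10 = $4,117.05

COGS = $36,897.60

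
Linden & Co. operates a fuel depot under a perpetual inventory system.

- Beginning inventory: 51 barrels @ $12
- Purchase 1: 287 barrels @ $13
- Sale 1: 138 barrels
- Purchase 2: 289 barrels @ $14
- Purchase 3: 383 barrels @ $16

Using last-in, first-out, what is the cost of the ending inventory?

Sale 1 (138) [LIFO — newest first]: 138 @ $13 = $1,794
Ending inventory: 51 @ $12 + 149 @ $13 + 289 @ $14 + 383 @ $16 = $12,723

Ending inventory = $12,723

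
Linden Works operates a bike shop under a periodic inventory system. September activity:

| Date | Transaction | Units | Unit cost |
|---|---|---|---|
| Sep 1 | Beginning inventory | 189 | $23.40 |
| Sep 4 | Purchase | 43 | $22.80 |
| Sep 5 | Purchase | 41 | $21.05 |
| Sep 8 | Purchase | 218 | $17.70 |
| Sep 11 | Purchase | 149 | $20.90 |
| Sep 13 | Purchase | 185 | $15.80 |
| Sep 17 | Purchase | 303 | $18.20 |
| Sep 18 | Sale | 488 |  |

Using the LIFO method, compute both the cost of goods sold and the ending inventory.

Sep 18, 488 sold [LIFO — newest first]: 303 @ $18.20 + 185 @ $15.80 = $8,437.60
Ending inventory: 189 @ $23.40 + 43 @ $22.80 + 41 @ $21.05 + 218 @ $17.70 + 149 @ $20.90 = $13,238.75

COGS = $8,437.60; ending inventory = $13,238.75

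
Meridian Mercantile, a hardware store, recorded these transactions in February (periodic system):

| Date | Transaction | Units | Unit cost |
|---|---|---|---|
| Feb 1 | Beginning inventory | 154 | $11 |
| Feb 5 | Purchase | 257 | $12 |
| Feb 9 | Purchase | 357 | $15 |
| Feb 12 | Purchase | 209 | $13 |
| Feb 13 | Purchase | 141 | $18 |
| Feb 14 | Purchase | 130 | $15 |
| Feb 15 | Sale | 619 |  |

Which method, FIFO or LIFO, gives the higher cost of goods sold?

LIFO

FIFO COGS: 154 @ $11 + 257 @ $12 + 208 @ $15 = $7,898
LIFO COGS: 130 @ $15 + 141 @ $18 + 209 @ $13 + 139 @ $15 = $9,290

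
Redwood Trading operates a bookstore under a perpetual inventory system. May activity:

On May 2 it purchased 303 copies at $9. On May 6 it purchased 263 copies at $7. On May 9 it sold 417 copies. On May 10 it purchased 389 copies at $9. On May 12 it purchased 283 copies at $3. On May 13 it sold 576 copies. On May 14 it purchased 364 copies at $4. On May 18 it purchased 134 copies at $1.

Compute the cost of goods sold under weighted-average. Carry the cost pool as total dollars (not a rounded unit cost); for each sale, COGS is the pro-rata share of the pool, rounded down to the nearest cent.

COGS = $7,261.03

After May 2: 303 on hand, pool $2,727.00 (≈ $9.0000 each)
After May 6: 566 on hand, pool $4,568.00 (≈ $8.0707 each)
May 9, sell 417: 417/566 × $4,568.00 → $3,365.46
After May 10: 538 on hand, pool $4,703.54 (≈ $8.7426 each)
After May 12: 821 on hand, pool $5,552.54 (≈ $6.7631 each)
May 13, sell 576: 576/821 × $5,552.54 → $3,895.57
After May 14: 609 on hand, pool $3,112.97 (≈ $5.1116 each)
After May 18: 743 on hand, pool $3,246.97 (≈ $4.3701 each)
Total COGS = $3,365.46 + $3,895.57 = $7,261.03
Ending inventory (cost pool remaining) = $3,246.97
Check: goods available $10,508.00 = COGS $7,261.03 + ending $3,246.97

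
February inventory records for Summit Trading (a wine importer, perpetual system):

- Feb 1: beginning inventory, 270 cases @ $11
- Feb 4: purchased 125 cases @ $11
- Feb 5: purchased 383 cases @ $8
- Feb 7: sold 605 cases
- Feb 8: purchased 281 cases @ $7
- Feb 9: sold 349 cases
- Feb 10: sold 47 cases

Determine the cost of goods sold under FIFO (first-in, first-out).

COGS = $8,970

Feb 7, 605 sold [FIFO — oldest first]: 270 @ $11 + 125 @ $11 + 210 @ $8 = $6,025
Feb 9, 349 sold [FIFO — oldest first]: 173 @ $8 + 176 @ $7 = $2,616
Feb 10, 47 sold [FIFO — oldest first]: 47 @ $7 = $329
Total COGS = $6,025 + $2,616 + $329 = $8,970
Ending inventory: 58 @ $7 = $406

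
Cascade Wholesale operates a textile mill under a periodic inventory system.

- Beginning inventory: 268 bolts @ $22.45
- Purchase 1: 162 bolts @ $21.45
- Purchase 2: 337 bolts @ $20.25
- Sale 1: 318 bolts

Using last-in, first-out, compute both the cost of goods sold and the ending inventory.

Sale 1 (318) [LIFO — newest first]: 318 @ $20.25 = $6,439.50
Ending inventory: 268 @ $22.45 + 162 @ $21.45 + 19 @ $20.25 = $9,876.25
Check: goods available $16,315.75 = COGS $6,439.50 + ending $9,876.25

COGS = $6,439.50; ending inventory = $9,876.25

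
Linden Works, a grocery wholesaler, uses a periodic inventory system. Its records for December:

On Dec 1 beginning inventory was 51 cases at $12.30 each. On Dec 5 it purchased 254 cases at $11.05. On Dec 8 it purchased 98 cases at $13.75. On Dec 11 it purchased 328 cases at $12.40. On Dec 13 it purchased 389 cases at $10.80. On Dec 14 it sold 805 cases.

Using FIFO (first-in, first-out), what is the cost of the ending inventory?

Ending inventory = $3,402.00

Dec 14, 805 sold [FIFO — oldest first]: 51 @ $12.30 + 254 @ $11.05 + 98 @ $13.75 + 328 @ $12.40 + 74 @ $10.80 = $9,647.90
Ending inventory: 315 @ $10.80 = $3,402.00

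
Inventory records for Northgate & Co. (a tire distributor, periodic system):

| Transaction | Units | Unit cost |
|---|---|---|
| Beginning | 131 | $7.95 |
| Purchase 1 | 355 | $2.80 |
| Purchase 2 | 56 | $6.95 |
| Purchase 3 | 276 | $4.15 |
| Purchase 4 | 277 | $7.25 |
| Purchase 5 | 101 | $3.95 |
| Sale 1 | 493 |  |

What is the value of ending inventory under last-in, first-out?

Sale 1 (493) [LIFO — newest first]: 101 @ $3.95 + 277 @ $7.25 + 115 @ $4.15 = $2,884.45
Ending inventory: 131 @ $7.95 + 355 @ $2.80 + 56 @ $6.95 + 161 @ $4.15 = $3,092.80

Ending inventory = $3,092.80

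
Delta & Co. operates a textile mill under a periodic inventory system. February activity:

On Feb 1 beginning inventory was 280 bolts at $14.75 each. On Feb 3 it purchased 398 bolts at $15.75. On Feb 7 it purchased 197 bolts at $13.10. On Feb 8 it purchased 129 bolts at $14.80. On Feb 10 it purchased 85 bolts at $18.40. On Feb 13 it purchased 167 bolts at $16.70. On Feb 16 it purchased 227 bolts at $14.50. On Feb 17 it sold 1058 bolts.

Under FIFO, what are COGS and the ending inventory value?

COGS = $15,882.00; ending inventory = $6,650.80

Feb 17, 1058 sold [FIFO — oldest first]: 280 @ $14.75 + 398 @ $15.75 + 197 @ $13.10 + 129 @ $14.80 + 54 @ $18.40 = $15,882.00
Ending inventory: 31 @ $18.40 + 167 @ $16.70 + 227 @ $14.50 = $6,650.80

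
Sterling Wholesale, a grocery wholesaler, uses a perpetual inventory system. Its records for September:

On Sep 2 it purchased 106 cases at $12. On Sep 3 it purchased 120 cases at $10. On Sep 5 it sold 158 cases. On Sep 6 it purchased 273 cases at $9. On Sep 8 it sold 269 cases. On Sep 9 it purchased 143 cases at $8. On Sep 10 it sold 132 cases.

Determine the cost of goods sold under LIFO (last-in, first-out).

COGS = $5,133

Sep 5, 158 sold [LIFO — newest first]: 120 @ $10 + 38 @ $12 = $1,656
Sep 8, 269 sold [LIFO — newest first]: 269 @ $9 = $2,421
Sep 10, 132 sold [LIFO — newest first]: 132 @ $8 = $1,056
Total COGS = $1,656 + $2,421 + $1,056 = $5,133
Ending inventory: 68 @ $12 + 4 @ $9 + 11 @ $8 = $940
Check: goods available $6,073 = COGS $5,133 + ending $940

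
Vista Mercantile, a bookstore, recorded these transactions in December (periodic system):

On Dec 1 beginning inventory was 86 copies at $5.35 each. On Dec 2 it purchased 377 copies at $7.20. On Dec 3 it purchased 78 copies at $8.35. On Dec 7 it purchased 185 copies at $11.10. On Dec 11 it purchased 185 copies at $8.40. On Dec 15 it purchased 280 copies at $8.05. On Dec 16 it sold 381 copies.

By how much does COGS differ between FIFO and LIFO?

$518.30

FIFO COGS: 86 @ $5.35 + 295 @ $7.20 = $2,584.10
LIFO COGS: 280 @ $8.05 + 101 @ $8.40 = $3,102.40
Difference = |$2,584.10 − $3,102.40| = $518.30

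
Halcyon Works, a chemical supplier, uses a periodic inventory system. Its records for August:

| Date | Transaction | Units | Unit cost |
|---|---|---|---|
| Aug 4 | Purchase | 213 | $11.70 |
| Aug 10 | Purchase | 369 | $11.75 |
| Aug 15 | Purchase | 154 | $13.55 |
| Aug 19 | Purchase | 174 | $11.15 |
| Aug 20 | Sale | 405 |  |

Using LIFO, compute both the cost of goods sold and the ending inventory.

Aug 20, 405 sold [LIFO — newest first]: 174 @ $11.15 + 154 @ $13.55 + 77 @ $11.75 = $4,931.55
Ending inventory: 213 @ $11.70 + 292 @ $11.75 = $5,923.10

COGS = $4,931.55; ending inventory = $5,923.10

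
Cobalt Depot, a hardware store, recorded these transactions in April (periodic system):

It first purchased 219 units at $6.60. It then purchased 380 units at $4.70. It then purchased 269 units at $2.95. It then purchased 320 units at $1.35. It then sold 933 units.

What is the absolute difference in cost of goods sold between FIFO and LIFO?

$1,270.35

FIFO COGS: 219 @ $6.60 + 380 @ $4.70 + 269 @ $2.95 + 65 @ $1.35 = $4,112.70
LIFO COGS: 320 @ $1.35 + 269 @ $2.95 + 344 @ $4.70 = $2,842.35
Difference = |$4,112.70 − $2,842.35| = $1,270.35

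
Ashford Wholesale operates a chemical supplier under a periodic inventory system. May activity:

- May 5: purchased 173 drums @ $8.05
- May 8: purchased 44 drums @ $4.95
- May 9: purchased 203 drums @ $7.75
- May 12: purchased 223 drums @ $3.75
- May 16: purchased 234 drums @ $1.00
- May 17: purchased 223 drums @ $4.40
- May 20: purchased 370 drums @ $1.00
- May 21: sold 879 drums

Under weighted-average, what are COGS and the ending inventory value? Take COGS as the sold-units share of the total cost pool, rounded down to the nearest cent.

COGS = $3,351.65; ending inventory = $2,253.50

May 21, sell 879: 879/1470 × $5,605.15 → $3,351.65
Ending inventory (cost pool remaining) = $2,253.50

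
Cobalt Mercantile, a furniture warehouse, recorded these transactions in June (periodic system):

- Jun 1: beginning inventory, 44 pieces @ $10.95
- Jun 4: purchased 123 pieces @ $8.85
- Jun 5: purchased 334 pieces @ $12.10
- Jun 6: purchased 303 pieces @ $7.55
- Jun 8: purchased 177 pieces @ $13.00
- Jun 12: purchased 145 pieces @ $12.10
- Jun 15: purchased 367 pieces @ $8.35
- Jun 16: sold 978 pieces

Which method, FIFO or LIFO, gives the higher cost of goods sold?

FIFO

FIFO COGS: 44 @ $10.95 + 123 @ $8.85 + 334 @ $12.10 + 303 @ $7.55 + 174 @ $13.00 = $10,161.40
LIFO COGS: 367 @ $8.35 + 145 @ $12.10 + 177 @ $13.00 + 289 @ $7.55 = $9,301.90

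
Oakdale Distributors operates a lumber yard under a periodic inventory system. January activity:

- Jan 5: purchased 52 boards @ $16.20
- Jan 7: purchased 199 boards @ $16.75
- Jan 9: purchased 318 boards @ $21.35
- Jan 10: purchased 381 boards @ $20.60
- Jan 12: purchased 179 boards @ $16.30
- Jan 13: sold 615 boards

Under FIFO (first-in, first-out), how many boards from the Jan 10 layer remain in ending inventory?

Jan 13, 615 sold [FIFO — oldest first]: 52 @ $16.20 + 199 @ $16.75 + 318 @ $21.35 + 46 @ $20.60 = $11,912.55
Ending inventory: 335 @ $20.60 + 179 @ $16.30 = $9,818.70
Check: goods available $21,731.25 = COGS $11,912.55 + ending $9,818.70

335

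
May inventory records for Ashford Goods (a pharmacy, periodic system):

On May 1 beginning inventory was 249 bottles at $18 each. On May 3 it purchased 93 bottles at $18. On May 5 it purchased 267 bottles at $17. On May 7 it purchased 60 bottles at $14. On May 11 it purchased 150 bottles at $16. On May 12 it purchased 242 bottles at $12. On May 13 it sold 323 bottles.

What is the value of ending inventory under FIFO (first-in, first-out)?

May 13, 323 sold [FIFO — oldest first]: 249 @ $18 + 74 @ $18 = $5,814
Ending inventory: 19 @ $18 + 267 @ $17 + 60 @ $14 + 150 @ $16 + 242 @ $12 = $11,025

Ending inventory = $11,025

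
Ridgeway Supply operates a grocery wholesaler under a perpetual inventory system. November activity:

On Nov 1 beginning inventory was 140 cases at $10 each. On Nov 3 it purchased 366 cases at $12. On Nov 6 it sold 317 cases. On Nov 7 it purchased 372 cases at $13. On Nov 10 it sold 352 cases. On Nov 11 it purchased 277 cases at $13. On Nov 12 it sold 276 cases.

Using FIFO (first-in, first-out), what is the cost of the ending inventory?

Nov 6, 317 sold [FIFO — oldest first]: 140 @ $10 + 177 @ $12 = $3,524
Nov 10, 352 sold [FIFO — oldest first]: 189 @ $12 + 163 @ $13 = $4,387
Nov 12, 276 sold [FIFO — oldest first]: 209 @ $13 + 67 @ $13 = $3,588
Total COGS = $3,524 + $4,387 + $3,588 = $11,499
Ending inventory: 210 @ $13 = $2,730
Check: goods available $14,229 = COGS $11,499 + ending $2,730

Ending inventory = $2,730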